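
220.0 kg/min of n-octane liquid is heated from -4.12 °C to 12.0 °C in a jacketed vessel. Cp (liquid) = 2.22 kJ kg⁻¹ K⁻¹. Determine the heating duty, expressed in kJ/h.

Q = 472000 kJ/h

Q = ṁ·Cp·ΔT = 220.0 × 2.22 × (12.0 − -4.12) = 7873 kJ/min
Converting: 7873 / 60 s = 131.22 kW
Heating duty = 472380 kJ/h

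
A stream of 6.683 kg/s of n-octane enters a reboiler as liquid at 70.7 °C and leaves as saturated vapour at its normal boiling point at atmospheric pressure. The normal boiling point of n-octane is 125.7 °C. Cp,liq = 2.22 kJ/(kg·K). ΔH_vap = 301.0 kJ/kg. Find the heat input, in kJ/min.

Q = 170000 kJ/min

liquid 70.7→125.7 °C: 122.1 kJ/kg
vaporisation at 125.7 °C: 301 kJ/kg
Δh = 122.1 + 301 = 423.1 kJ/kg
Q = ṁ·Δh = 6.683 kg/s × 423.1 kJ/kg = 2827.6 kJ/s
|Q| = 2827.6 kW = 169650 kJ/min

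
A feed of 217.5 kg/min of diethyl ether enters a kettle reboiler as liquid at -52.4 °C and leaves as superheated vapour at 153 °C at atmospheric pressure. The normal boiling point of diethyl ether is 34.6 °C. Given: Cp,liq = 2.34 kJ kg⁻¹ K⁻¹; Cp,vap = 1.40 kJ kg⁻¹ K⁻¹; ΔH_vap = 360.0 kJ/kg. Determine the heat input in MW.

liquid -52.4→34.6 °C: 203.58 kJ/kg
vaporisation at 34.6 °C: 360 kJ/kg
vapour 34.6→153 °C: 165.76 kJ/kg
Δh = 203.58 + 360 + 165.76 = 729.34 kJ/kg
Q = ṁ·Δh = 217.5 kg/min × 729.34 kJ/kg = 158630 kJ/min
|Q| = 2643.9 kW = 2.6439 MW

Q = 2.64 MW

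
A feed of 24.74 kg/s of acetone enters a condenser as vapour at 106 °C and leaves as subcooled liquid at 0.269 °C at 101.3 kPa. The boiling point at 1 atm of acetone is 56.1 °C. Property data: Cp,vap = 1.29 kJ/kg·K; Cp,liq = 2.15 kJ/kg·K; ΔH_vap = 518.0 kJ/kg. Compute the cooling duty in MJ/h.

vapour 106→56.1 °C: -64.371 kJ/kg
condensation at 56.1 °C: -518 kJ/kg
liquid 56.1→0.269 °C: -120.04 kJ/kg
Δh = -64.371 + -518 + -120.04 = -702.41 kJ/kg
Q = ṁ·Δh = 24.74 kg/s × -702.41 kJ/kg = -17378 kJ/s
|Q| = 17378 kW = 62559 MJ/h

Q_c = 62600 MJ/h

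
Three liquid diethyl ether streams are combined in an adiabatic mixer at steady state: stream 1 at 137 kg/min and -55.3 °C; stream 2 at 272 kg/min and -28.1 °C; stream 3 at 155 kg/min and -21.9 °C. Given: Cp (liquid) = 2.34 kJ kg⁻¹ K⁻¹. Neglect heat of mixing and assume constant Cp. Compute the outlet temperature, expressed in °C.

Adiabatic, steady state ⇒ Σ ṁᵢCp,ᵢ(T_out − Tᵢ) = 0
Σ ṁᵢCp,ᵢTᵢ = 137×2.34×-55.3 + 272×2.34×-28.1 + 155×2.34×-21.9 = -43556
Σ ṁᵢCp,ᵢ = 137×2.34 + 272×2.34 + 155×2.34 = 1319.8
T_out = -43556 / 1319.8 = -33.003 °C

T_out = -33.0 °C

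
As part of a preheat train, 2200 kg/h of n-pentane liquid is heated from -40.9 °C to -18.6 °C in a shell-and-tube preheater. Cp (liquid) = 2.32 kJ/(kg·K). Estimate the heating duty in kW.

Q = 31.6 kW

Q = ṁ·Cp·ΔT = 2200 × 2.32 × (-18.6 − -40.9) = 113820 kJ/h
Converting: 113820 / 3600 s = 31.616 kW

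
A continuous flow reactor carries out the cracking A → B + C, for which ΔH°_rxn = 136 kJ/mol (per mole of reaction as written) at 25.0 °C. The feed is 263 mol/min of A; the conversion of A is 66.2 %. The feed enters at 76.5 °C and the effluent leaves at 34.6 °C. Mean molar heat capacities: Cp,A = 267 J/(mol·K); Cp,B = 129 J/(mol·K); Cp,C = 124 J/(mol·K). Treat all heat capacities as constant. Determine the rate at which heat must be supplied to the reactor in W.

Extent of reaction ξ = 0.662 × 263 = 174.11 mol/min
Reaction term: ξ·ΔH°_rxn = 174.11 × 136 = 23678 kJ/min
Sensible, feed 76.5→25 °C: -3616.4 kJ/min
Outlet flows (mol/min): A 88.894, B 174.11, C 174.11
Sensible, products 25→34.6 °C: 650.72 kJ/min
Q = ΔH = 20713 kJ/min = 345.21 kW
Heat supplied = 345210 W

Q_in = 345000 W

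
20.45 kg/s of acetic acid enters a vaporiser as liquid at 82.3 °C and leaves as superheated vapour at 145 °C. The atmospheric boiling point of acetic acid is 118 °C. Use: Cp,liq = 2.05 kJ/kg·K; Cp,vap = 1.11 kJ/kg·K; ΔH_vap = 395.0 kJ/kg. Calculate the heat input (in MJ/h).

Q = 36700 MJ/h

liquid 82.3→118 °C: 73.185 kJ/kg
vaporisation at 118 °C: 395 kJ/kg
vapour 118→145 °C: 29.97 kJ/kg
Δh = 73.185 + 395 + 29.97 = 498.16 kJ/kg
Q = ṁ·Δh = 20.45 kg/s × 498.16 kJ/kg = 10187 kJ/s
|Q| = 10187 kW = 36674 MJ/h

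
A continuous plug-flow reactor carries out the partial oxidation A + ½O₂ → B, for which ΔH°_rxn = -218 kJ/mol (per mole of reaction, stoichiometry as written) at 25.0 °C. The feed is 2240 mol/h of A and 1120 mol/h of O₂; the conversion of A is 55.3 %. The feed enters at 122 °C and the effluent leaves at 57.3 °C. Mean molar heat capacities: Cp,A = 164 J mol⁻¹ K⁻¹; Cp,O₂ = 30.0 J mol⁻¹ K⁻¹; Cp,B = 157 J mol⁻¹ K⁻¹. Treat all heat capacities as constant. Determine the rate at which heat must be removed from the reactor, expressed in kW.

Extent of reaction ξ = 0.553 × 2240 = 1238.7 mol/h
Reaction term: ξ·ΔH°_rxn = 1238.7 × -218 = -270040 kJ/h
Sensible, feed 122→25 °C: -38893 kJ/h
Outlet flows (mol/h): A 1001.3, O₂ 500.64, B 1238.7
Sensible, products 25→57.3 °C: 12071 kJ/h
Q = ΔH = -296860 kJ/h = -82.462 kW
Heat removed = 82.462 kW

Q_out = 82.5 kW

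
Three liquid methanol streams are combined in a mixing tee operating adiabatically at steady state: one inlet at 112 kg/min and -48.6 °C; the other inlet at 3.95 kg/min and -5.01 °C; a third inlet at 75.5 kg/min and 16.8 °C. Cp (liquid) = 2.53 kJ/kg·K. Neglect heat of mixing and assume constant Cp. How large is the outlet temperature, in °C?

T_out = -21.9 °C

No heat crosses the boundary, so H_out = H_in.
Σ ṁᵢCp,ᵢTᵢ = 112×2.53×-48.6 + 3.95×2.53×-5.01 + 75.5×2.53×16.8 = -10612
Σ ṁᵢCp,ᵢ = 112×2.53 + 3.95×2.53 + 75.5×2.53 = 484.37
T_out = -10612 / 484.37 = -21.91 °C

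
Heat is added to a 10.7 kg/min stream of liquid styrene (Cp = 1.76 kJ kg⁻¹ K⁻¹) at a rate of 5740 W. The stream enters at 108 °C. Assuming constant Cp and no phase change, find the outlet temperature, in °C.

Q = 5740 W = 344.4 kJ/min
ΔT = Q/(ṁ·Cp) = 344.4/(10.7×1.76) = 18.288 K
T_out = 108 + 18.288 = 126.29 °C

T_out = 126 °C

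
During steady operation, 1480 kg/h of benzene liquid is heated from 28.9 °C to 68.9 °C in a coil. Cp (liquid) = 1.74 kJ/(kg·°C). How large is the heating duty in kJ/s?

Q = ṁ·Cp·ΔT = 1480 × 1.74 × (68.9 − 28.9) = 103010 kJ/h
Converting: 103010 / 3600 s = 28.613 kW

Q = 28.6 kJ/s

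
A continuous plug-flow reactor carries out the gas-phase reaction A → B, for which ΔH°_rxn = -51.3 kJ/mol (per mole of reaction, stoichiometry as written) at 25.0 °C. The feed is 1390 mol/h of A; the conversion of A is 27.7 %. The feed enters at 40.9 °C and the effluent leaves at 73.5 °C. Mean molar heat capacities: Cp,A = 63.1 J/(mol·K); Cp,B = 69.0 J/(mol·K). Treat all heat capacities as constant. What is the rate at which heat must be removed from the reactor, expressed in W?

Extent of reaction ξ = 0.277 × 1390 = 385.03 mol/h
Reaction term: ξ·ΔH°_rxn = 385.03 × -51.3 = -19752 kJ/h
Sensible, feed 40.9→25 °C: -1394.6 kJ/h
Outlet flows (mol/h): A 1005, B 385.03
Sensible, products 25→73.5 °C: 4364.1 kJ/h
Q = ΔH = -16783 kJ/h = -4.6618 kW
Heat removed = 4661.8 W

Q_out = 4660 W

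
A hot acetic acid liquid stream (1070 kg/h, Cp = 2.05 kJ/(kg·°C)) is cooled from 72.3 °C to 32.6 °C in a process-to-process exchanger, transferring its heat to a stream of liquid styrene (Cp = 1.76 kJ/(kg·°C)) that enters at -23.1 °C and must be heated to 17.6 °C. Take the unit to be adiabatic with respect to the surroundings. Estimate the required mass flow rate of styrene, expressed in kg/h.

ṁ_c = 1220 kg/h

Heat released by hot stream: Q = 1070 × 2.05 × (72.3 − 32.6) = 87082 kJ/h
Energy balance on cold side (adiabatic exchanger): Q = ṁ_c·Cp_c·(T_c,out − T_c,in)
ṁ_c = 87082 / [1.76 × (17.6 − -23.1)] = 1215.7 kg/h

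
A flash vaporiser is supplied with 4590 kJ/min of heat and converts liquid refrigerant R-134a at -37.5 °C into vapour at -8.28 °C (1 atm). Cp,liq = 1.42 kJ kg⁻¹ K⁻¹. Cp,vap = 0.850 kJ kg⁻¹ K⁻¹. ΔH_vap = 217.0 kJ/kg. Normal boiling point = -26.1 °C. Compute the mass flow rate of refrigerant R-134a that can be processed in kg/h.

Δh = 1.42×(-26.1−-37.5) + 217.0 + 0.850×(-8.28−-26.1) = 248.33 kJ/kg
Q = 4590 kJ/min = 76.5 kJ/s = 275400 kJ/h
ṁ = Q/Δh = 275400 / 248.33 = 1109 kg/h

ṁ = 1110 kg/h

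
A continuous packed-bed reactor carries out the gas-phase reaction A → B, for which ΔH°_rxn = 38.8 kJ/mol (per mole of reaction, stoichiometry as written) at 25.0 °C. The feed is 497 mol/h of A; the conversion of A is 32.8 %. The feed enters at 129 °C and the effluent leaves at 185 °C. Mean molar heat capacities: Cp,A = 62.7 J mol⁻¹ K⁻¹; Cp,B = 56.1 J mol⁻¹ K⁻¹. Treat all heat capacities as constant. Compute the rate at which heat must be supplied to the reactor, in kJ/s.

Q_in = 2.19 kJ/s

Extent of reaction ξ = 0.328 × 497 = 163.02 mol/h
Reaction term: ξ·ΔH°_rxn = 163.02 × 38.8 = 6325 kJ/h
Sensible, feed 129→25 °C: -3240.8 kJ/h
Outlet flows (mol/h): A 333.98, B 163.02
Sensible, products 25→185 °C: 4813.8 kJ/h
Q = ΔH = 7897.9 kJ/h = 2.1939 kW
Heat supplied = 2.1939 kJ/s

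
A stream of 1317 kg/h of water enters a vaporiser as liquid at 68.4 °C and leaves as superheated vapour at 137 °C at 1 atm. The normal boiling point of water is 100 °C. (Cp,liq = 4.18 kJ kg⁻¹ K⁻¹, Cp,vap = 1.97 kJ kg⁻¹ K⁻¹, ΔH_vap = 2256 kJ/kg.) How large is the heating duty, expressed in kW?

Q = 900 kW

liquid 68.4→100 °C: 132.09 kJ/kg
vaporisation at 100 °C: 2256 kJ/kg
vapour 100→137 °C: 72.89 kJ/kg
Δh = 132.09 + 2256 + 72.89 = 2461 kJ/kg
Q = ṁ·Δh = 1317 kg/h × 2461 kJ/kg = 3.2411e+06 kJ/h
|Q| = 900.31 kW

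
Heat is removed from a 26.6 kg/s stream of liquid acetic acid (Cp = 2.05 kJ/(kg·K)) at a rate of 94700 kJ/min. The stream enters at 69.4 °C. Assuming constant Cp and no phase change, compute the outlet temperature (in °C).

T_out = 40.5 °C

Q = 94700 kJ/min = 1578.3 kJ/s
ΔT = Q/(ṁ·Cp) = 1578.3/(26.6×2.05) = 28.944 K
T_out = 69.4 − 28.944 = 40.456 °C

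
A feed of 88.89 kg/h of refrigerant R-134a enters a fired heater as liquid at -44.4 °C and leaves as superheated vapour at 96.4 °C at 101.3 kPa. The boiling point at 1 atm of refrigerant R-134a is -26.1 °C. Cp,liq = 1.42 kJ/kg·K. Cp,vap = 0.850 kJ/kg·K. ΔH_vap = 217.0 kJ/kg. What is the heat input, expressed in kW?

Q = 8.57 kW

liquid -44.4→-26.1 °C: 25.986 kJ/kg
vaporisation at -26.1 °C: 217 kJ/kg
vapour -26.1→96.4 °C: 104.12 kJ/kg
Δh = 25.986 + 217 + 104.12 = 347.11 kJ/kg
Q = ṁ·Δh = 88.89 kg/h × 347.11 kJ/kg = 30855 kJ/h
|Q| = 8.5707 kW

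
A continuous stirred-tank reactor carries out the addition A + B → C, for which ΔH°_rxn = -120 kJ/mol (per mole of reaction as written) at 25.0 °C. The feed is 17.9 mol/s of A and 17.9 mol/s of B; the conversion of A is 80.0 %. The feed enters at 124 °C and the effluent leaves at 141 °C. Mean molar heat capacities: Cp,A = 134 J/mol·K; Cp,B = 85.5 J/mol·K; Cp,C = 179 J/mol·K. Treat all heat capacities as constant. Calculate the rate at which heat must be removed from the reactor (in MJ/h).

Extent of reaction ξ = 0.800 × 17.9 = 14.32 mol/s
Reaction term: ξ·ΔH°_rxn = 14.32 × -120 = -1718.4 kJ/s
Sensible, feed 124→25 °C: -388.98 kJ/s
Outlet flows (mol/s): A 3.58, B 3.58, C 14.32
Sensible, products 25→141 °C: 388.49 kJ/s
Q = ΔH = -1718.9 kJ/s = -1718.9 kW
Heat removed = 6188 MJ/h

Q_out = 6190 MJ/h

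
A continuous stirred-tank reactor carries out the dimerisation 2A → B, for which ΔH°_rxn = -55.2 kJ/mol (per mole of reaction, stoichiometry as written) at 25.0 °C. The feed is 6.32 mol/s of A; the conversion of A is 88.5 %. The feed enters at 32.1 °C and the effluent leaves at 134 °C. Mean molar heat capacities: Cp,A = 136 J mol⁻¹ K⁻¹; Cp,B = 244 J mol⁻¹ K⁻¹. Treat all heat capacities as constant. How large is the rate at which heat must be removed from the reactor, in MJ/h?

Extent of reaction ξ = 0.885 × 6.32 / 2 = 2.7966 mol/s
Reaction term: ξ·ΔH°_rxn = 2.7966 × -55.2 = -154.37 kJ/s
Sensible, feed 32.1→25 °C: -6.1026 kJ/s
Outlet flows (mol/s): A 0.7268, B 2.7966
Sensible, products 25→134 °C: 85.152 kJ/s
Q = ΔH = -75.322 kJ/s = -75.322 kW
Heat removed = 271.16 MJ/h

Q_out = 271 MJ/h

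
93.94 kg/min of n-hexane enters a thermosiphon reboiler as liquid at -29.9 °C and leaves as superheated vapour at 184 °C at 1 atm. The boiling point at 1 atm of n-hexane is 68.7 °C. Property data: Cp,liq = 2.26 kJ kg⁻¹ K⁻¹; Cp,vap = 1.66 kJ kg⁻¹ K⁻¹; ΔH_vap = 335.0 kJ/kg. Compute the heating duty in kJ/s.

Q = 1170 kJ/s

liquid -29.9→68.7 °C: 222.84 kJ/kg
vaporisation at 68.7 °C: 335 kJ/kg
vapour 68.7→184 °C: 191.4 kJ/kg
Δh = 222.84 + 335 + 191.4 = 749.23 kJ/kg
Q = ṁ·Δh = 93.94 kg/min × 749.23 kJ/kg = 70383 kJ/min
|Q| = 1173.1 kW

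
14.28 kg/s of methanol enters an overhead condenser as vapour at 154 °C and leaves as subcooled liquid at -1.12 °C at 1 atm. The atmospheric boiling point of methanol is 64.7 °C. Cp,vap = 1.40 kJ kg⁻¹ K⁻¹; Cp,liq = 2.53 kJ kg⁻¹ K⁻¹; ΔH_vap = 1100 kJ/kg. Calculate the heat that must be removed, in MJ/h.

Q_c = 71500 MJ/h

vapour 154→64.7 °C: -125.02 kJ/kg
condensation at 64.7 °C: -1100 kJ/kg
liquid 64.7→-1.12 °C: -166.52 kJ/kg
Δh = -125.02 + -1100 + -166.52 = -1391.5 kJ/kg
Q = ṁ·Δh = 14.28 kg/s × -1391.5 kJ/kg = -19871 kJ/s
|Q| = 19871 kW = 71537 MJ/h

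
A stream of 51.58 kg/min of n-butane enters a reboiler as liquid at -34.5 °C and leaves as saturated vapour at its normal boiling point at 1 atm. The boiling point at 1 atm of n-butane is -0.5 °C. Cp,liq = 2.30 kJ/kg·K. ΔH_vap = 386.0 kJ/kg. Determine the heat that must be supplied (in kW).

liquid -34.5→-0.5 °C: 78.2 kJ/kg
vaporisation at -0.5 °C: 386 kJ/kg
Δh = 78.2 + 386 = 464.2 kJ/kg
Q = ṁ·Δh = 51.58 kg/min × 464.2 kJ/kg = 23943 kJ/min
|Q| = 399.06 kW

Q = 399 kW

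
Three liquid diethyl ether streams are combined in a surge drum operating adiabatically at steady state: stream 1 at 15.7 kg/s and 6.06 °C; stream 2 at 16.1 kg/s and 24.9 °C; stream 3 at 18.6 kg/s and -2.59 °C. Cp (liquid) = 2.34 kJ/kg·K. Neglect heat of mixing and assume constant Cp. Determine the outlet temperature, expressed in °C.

No heat crosses the boundary, so H_out = H_in.
T_out = Σ ṁᵢCp,ᵢTᵢ / Σ ṁᵢCp,ᵢ
      = 1048 / 117.94 = 8.8861 °C

T_out = 8.89 °C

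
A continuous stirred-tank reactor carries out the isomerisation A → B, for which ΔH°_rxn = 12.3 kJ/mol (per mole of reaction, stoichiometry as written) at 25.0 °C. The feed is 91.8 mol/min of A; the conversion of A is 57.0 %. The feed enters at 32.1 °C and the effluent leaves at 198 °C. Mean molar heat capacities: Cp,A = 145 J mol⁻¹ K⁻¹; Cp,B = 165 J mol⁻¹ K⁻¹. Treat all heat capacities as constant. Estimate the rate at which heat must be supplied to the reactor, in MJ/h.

Extent of reaction ξ = 0.570 × 91.8 = 52.326 mol/min
Reaction term: ξ·ΔH°_rxn = 52.326 × 12.3 = 643.61 kJ/min
Sensible, feed 32.1→25 °C: -94.508 kJ/min
Outlet flows (mol/min): A 39.474, B 52.326
Sensible, products 25→198 °C: 2483.9 kJ/min
Q = ΔH = 3033 kJ/min = 50.549 kW
Heat supplied = 181.98 MJ/h

Q_in = 182 MJ/h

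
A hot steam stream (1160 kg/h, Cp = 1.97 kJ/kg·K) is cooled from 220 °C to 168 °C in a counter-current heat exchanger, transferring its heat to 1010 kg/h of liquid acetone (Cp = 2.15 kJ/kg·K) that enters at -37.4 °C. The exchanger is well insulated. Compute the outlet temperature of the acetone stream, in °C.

Heat released by hot stream: Q = 1160 × 1.97 × (220 − 168) = 118830 kJ/h
Energy balance on cold side (adiabatic exchanger): Q = ṁ_c·Cp_c·(T_c,out − T_c,in)
T_c,out = -37.4 + 118830/(1010 × 2.15) = 17.323 °C

T_c,out = 17.3 °C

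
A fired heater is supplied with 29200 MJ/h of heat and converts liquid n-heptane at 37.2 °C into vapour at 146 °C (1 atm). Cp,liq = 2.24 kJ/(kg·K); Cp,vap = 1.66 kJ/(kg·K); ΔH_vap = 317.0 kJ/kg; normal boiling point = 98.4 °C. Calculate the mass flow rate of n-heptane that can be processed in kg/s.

ṁ = 15.2 kg/s

Δh = 2.24×(98.4−37.2) + 317.0 + 1.66×(146−98.4) = 533.1 kJ/kg
Q = 29200 MJ/h = 8111.1 kJ/s = 8111.1 kJ/s
ṁ = Q/Δh = 8111.1 / 533.1 = 15.215 kg/s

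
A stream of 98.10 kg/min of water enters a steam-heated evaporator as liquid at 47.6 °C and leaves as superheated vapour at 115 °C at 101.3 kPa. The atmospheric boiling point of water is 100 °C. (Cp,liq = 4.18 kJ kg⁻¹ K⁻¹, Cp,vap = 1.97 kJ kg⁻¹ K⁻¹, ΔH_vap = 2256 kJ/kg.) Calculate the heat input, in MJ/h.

liquid 47.6→100 °C: 219.03 kJ/kg
vaporisation at 100 °C: 2256 kJ/kg
vapour 100→115 °C: 29.55 kJ/kg
Δh = 219.03 + 2256 + 29.55 = 2504.6 kJ/kg
Q = ṁ·Δh = 98.10 kg/min × 2504.6 kJ/kg = 245700 kJ/min
|Q| = 4095 kW = 14742 MJ/h

Q = 14700 MJ/h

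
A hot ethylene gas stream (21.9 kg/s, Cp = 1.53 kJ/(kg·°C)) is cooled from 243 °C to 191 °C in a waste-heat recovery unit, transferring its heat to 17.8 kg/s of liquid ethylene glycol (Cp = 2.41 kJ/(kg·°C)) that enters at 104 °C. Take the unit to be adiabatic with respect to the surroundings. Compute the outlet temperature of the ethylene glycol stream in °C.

T_c,out = 145 °C

Heat released by hot stream: Q = 21.9 × 1.53 × (243 − 191) = 1742.4 kJ/s
Energy balance on cold side (adiabatic exchanger): Q = ṁ_c·Cp_c·(T_c,out − T_c,in)
T_c,out = 104 + 1742.4/(17.8 × 2.41) = 144.62 °C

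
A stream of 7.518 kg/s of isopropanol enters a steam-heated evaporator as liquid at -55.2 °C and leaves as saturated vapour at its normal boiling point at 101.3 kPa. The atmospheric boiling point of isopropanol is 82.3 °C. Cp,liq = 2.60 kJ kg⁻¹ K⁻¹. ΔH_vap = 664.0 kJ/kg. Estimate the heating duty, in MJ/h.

Q = 27600 MJ/h

liquid -55.2→82.3 °C: 357.5 kJ/kg
vaporisation at 82.3 °C: 664 kJ/kg
Δh = 357.5 + 664 = 1021.5 kJ/kg
Q = ṁ·Δh = 7.518 kg/s × 1021.5 kJ/kg = 7679.6 kJ/s
|Q| = 7679.6 kW = 27647 MJ/h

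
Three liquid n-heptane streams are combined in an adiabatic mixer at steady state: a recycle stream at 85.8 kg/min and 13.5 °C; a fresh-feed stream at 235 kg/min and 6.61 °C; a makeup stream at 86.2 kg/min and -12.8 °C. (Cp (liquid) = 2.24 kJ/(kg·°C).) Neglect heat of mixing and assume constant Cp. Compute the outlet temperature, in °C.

T_out = 3.95 °C

Energy balance with Q = 0: Σ ṁᵢCp,ᵢ(T_out − Tᵢ) = 0
Σ ṁᵢCp,ᵢTᵢ = 85.8×2.24×13.5 + 235×2.24×6.61 + 86.2×2.24×-12.8 = 3602.6
Σ ṁᵢCp,ᵢ = 85.8×2.24 + 235×2.24 + 86.2×2.24 = 911.68
T_out = 3602.6 / 911.68 = 3.9516 °C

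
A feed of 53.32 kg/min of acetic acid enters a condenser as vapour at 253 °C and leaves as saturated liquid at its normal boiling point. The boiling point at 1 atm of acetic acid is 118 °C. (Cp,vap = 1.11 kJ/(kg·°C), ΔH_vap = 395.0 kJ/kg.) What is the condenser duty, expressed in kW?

Q_c = 484 kW

vapour 253→118 °C: -149.85 kJ/kg
condensation at 118 °C: -395 kJ/kg
Δh = -149.85 + -395 = -544.85 kJ/kg
Q = ṁ·Δh = 53.32 kg/min × -544.85 kJ/kg = -29051 kJ/min
|Q| = 484.19 kW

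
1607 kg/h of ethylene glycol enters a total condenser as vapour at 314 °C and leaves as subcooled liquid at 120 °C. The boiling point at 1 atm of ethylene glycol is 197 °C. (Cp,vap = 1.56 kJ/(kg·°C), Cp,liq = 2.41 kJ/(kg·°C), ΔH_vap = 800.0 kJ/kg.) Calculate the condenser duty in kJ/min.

Q_c = 31300 kJ/min

vapour 314→197 °C: -182.52 kJ/kg
condensation at 197 °C: -800 kJ/kg
liquid 197→120 °C: -185.57 kJ/kg
Δh = -182.52 + -800 + -185.57 = -1168.1 kJ/kg
Q = ṁ·Δh = 1607 kg/h × -1168.1 kJ/kg = -1.8771e+06 kJ/h
|Q| = 521.42 kW = 31285 kJ/min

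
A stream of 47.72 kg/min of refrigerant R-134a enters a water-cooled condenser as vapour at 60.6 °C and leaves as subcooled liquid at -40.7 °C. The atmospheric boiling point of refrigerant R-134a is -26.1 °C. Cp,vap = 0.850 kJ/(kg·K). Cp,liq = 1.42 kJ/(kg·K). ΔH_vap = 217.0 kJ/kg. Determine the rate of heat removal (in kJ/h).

Q_c = 892000 kJ/h

vapour 60.6→-26.1 °C: -73.695 kJ/kg
condensation at -26.1 °C: -217 kJ/kg
liquid -26.1→-40.7 °C: -20.732 kJ/kg
Δh = -73.695 + -217 + -20.732 = -311.43 kJ/kg
Q = ṁ·Δh = 47.72 kg/min × -311.43 kJ/kg = -14861 kJ/min
|Q| = 247.69 kW = 891680 kJ/h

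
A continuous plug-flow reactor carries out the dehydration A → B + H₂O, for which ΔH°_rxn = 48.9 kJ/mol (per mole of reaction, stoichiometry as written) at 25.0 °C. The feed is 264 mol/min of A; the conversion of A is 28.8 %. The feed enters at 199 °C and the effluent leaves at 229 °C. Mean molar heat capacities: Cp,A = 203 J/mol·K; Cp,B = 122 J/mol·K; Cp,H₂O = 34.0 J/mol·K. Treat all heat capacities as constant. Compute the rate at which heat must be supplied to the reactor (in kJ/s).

Extent of reaction ξ = 0.288 × 264 = 76.032 mol/min
Reaction term: ξ·ΔH°_rxn = 76.032 × 48.9 = 3718 kJ/min
Sensible, feed 199→25 °C: -9325 kJ/min
Outlet flows (mol/min): A 187.97, B 76.032, H₂O 76.032
Sensible, products 25→229 °C: 10204 kJ/min
Q = ΔH = 4596.7 kJ/min = 76.612 kW
Heat supplied = 76.612 kJ/s

Q_in = 76.6 kJ/s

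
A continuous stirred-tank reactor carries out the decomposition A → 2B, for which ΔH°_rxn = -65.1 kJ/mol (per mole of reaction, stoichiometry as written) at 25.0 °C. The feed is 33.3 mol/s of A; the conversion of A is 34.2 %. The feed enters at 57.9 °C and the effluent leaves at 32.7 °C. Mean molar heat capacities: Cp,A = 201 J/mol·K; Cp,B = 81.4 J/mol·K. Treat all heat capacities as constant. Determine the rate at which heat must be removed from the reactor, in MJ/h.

Q_out = 3290 MJ/h

Extent of reaction ξ = 0.342 × 33.3 = 11.389 mol/s
Reaction term: ξ·ΔH°_rxn = 11.389 × -65.1 = -741.4 kJ/s
Sensible, feed 57.9→25 °C: -220.21 kJ/s
Outlet flows (mol/s): A 21.911, B 22.777
Sensible, products 25→32.7 °C: 48.189 kJ/s
Q = ΔH = -913.42 kJ/s = -913.42 kW
Heat removed = 3288.3 MJ/h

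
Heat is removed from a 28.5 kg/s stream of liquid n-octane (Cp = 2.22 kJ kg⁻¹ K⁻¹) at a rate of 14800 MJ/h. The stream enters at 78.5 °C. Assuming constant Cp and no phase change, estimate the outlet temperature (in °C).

T_out = 13.5 °C

Q = 14800 MJ/h = 4111.1 kJ/s
ΔT = Q/(ṁ·Cp) = 4111.1/(28.5×2.22) = 64.977 K
T_out = 78.5 − 64.977 = 13.523 °C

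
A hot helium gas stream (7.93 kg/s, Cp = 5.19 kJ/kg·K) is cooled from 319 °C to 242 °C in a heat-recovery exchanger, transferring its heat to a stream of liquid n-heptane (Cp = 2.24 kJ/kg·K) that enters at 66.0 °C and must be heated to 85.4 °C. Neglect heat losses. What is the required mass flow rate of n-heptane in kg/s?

ṁ_c = 72.9 kg/s

Heat released by hot stream: Q = 7.93 × 5.19 × (319 − 242) = 3169.1 kJ/s
Energy balance on cold side (adiabatic exchanger): Q = ṁ_c·Cp_c·(T_c,out − T_c,in)
ṁ_c = 3169.1 / [2.24 × (85.4 − 66.0)] = 72.926 kg/s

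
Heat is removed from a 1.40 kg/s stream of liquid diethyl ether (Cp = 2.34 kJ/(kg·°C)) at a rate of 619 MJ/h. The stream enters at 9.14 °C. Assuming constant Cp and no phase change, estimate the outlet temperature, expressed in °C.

T_out = -43.3 °C

Q = 619 MJ/h = 171.94 kJ/s
ΔT = Q/(ṁ·Cp) = 171.94/(1.40×2.34) = 52.486 K
T_out = 9.14 − 52.486 = -43.346 °C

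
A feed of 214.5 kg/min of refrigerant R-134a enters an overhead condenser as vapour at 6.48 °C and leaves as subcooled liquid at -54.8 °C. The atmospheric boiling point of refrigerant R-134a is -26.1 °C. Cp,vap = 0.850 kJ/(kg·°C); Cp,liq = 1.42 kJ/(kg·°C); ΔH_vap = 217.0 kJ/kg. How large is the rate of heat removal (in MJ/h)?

Q_c = 3670 MJ/h

vapour 6.48→-26.1 °C: -27.693 kJ/kg
condensation at -26.1 °C: -217 kJ/kg
liquid -26.1→-54.8 °C: -40.754 kJ/kg
Δh = -27.693 + -217 + -40.754 = -285.45 kJ/kg
Q = ṁ·Δh = 214.5 kg/min × -285.45 kJ/kg = -61228 kJ/min
|Q| = 1020.5 kW = 3673.7 MJ/h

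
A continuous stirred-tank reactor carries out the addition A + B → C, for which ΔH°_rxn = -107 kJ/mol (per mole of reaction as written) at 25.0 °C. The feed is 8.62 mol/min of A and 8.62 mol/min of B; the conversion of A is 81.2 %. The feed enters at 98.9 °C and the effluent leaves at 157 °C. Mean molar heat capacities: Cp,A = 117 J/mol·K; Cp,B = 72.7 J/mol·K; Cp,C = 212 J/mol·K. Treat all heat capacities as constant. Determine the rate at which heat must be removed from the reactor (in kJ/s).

Q_out = 10.6 kJ/s

Extent of reaction ξ = 0.812 × 8.62 = 6.9994 mol/min
Reaction term: ξ·ΔH°_rxn = 6.9994 × -107 = -748.94 kJ/min
Sensible, feed 98.9→25 °C: -120.84 kJ/min
Outlet flows (mol/min): A 1.6206, B 1.6206, C 6.9994
Sensible, products 25→157 °C: 236.45 kJ/min
Q = ΔH = -633.33 kJ/min = -10.556 kW
Heat removed = 10.556 kJ/s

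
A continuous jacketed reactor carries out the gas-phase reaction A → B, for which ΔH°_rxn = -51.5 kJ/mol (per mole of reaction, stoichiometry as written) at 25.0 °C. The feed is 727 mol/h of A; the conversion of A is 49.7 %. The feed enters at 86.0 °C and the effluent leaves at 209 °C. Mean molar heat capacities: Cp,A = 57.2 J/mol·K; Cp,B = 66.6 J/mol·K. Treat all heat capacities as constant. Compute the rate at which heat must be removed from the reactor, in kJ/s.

Extent of reaction ξ = 0.497 × 727 = 361.32 mol/h
Reaction term: ξ·ΔH°_rxn = 361.32 × -51.5 = -18608 kJ/h
Sensible, feed 86.0→25 °C: -2536.6 kJ/h
Outlet flows (mol/h): A 365.68, B 361.32
Sensible, products 25→209 °C: 8276.5 kJ/h
Q = ΔH = -12868 kJ/h = -3.5745 kW
Heat removed = 3.5745 kJ/s

Q_out = 3.57 kJ/s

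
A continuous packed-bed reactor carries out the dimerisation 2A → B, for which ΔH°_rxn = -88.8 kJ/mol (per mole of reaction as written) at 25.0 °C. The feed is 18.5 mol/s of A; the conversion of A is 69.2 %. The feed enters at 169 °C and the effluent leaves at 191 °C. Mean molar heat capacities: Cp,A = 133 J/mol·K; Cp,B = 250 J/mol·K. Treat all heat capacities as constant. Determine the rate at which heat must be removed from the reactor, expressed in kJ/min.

Q_out = 31900 kJ/min

Extent of reaction ξ = 0.692 × 18.5 / 2 = 6.401 mol/s
Reaction term: ξ·ΔH°_rxn = 6.401 × -88.8 = -568.41 kJ/s
Sensible, feed 169→25 °C: -354.31 kJ/s
Outlet flows (mol/s): A 5.698, B 6.401
Sensible, products 25→191 °C: 391.44 kJ/s
Q = ΔH = -531.28 kJ/s = -531.28 kW
Heat removed = 31877 kJ/min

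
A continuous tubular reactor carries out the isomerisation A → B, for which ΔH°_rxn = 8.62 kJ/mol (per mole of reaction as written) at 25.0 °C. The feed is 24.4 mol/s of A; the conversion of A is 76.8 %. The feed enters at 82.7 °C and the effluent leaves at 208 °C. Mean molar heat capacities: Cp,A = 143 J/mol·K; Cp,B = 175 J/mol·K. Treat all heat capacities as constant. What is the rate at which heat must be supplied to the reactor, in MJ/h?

Q_in = 2550 MJ/h

Extent of reaction ξ = 0.768 × 24.4 = 18.739 mol/s
Reaction term: ξ·ΔH°_rxn = 18.739 × 8.62 = 161.53 kJ/s
Sensible, feed 82.7→25 °C: -201.33 kJ/s
Outlet flows (mol/s): A 5.6608, B 18.739
Sensible, products 25→208 °C: 748.26 kJ/s
Q = ΔH = 708.47 kJ/s = 708.47 kW
Heat supplied = 2550.5 MJ/h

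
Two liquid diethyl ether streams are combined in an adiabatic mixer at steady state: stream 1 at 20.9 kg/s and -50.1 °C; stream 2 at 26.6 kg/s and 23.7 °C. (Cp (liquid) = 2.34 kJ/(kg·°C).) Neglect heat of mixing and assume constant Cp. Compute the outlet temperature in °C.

T_out = -8.77 °C

Adiabatic, steady state ⇒ Σ ṁᵢCp,ᵢ(T_out − Tᵢ) = 0
T_out = Σ ṁᵢCp,ᵢTᵢ / Σ ṁᵢCp,ᵢ
      = -975.01 / 111.15 = -8.772 °C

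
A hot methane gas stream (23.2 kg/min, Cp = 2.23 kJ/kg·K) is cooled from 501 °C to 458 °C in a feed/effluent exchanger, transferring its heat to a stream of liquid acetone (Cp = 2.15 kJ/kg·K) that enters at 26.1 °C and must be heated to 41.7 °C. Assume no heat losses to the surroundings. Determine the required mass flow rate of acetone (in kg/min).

ṁ_c = 66.3 kg/min

Heat released by hot stream: Q = 23.2 × 2.23 × (501 − 458) = 2224.6 kJ/min
Energy balance on cold side (adiabatic exchanger): Q = ṁ_c·Cp_c·(T_c,out − T_c,in)
ṁ_c = 2224.6 / [2.15 × (41.7 − 26.1)] = 66.328 kg/min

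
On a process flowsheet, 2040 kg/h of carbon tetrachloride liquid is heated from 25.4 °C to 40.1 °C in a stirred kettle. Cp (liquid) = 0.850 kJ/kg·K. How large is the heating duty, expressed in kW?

Q = ṁ·Cp·ΔT = 2040 × 0.850 × (40.1 − 25.4) = 25490 kJ/h
Converting: 25490 / 3600 s = 7.0805 kW

Q = 7.08 kW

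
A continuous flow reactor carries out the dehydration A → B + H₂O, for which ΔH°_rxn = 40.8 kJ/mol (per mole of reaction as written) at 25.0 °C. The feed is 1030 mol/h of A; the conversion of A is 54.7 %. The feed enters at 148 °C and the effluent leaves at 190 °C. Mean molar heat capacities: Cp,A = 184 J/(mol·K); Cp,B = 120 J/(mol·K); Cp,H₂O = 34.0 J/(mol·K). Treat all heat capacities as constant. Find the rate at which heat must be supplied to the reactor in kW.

Extent of reaction ξ = 0.547 × 1030 = 563.41 mol/h
Reaction term: ξ·ΔH°_rxn = 563.41 × 40.8 = 22987 kJ/h
Sensible, feed 148→25 °C: -23311 kJ/h
Outlet flows (mol/h): A 466.59, B 563.41, H₂O 563.41
Sensible, products 25→190 °C: 28482 kJ/h
Q = ΔH = 28158 kJ/h = 7.8217 kW
Heat supplied = 7.8217 kW

Q_in = 7.82 kW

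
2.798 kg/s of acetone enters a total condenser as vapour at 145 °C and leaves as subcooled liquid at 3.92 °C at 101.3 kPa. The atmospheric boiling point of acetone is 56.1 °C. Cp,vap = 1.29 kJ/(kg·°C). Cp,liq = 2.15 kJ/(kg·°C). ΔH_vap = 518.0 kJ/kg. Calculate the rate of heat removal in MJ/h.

vapour 145→56.1 °C: -114.68 kJ/kg
condensation at 56.1 °C: -518 kJ/kg
liquid 56.1→3.92 °C: -112.19 kJ/kg
Δh = -114.68 + -518 + -112.19 = -744.87 kJ/kg
Q = ṁ·Δh = 2.798 kg/s × -744.87 kJ/kg = -2084.1 kJ/s
|Q| = 2084.1 kW = 7502.9 MJ/h

Q_c = 7500 MJ/h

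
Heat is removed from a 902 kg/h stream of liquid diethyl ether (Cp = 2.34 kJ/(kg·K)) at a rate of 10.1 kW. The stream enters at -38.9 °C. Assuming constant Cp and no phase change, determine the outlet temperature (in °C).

Q = 10.1 kW = 36360 kJ/h
ΔT = Q/(ṁ·Cp) = 36360/(902×2.34) = 17.227 K
T_out = -38.9 − 17.227 = -56.127 °C

T_out = -56.1 °C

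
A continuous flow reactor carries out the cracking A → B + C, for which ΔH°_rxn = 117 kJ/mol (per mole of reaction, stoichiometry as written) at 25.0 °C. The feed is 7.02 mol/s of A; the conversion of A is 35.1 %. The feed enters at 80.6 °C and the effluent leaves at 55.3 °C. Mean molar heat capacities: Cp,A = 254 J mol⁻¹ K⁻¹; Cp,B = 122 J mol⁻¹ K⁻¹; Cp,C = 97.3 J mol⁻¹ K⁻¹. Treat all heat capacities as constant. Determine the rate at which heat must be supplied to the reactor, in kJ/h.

Q_in = 866000 kJ/h

Extent of reaction ξ = 0.351 × 7.02 = 2.464 mol/s
Reaction term: ξ·ΔH°_rxn = 2.464 × 117 = 288.29 kJ/s
Sensible, feed 80.6→25 °C: -99.139 kJ/s
Outlet flows (mol/s): A 4.556, B 2.464, C 2.464
Sensible, products 25→55.3 °C: 51.437 kJ/s
Q = ΔH = 240.59 kJ/s = 240.59 kW
Heat supplied = 866120 kJ/h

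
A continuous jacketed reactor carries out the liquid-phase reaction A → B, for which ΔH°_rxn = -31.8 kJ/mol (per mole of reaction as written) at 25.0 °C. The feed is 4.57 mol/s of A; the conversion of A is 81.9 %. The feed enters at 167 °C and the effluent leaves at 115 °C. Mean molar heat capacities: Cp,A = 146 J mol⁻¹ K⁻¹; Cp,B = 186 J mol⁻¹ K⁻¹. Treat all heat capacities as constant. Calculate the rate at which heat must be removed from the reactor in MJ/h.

Q_out = 505 MJ/h

Extent of reaction ξ = 0.819 × 4.57 = 3.7428 mol/s
Reaction term: ξ·ΔH°_rxn = 3.7428 × -31.8 = -119.02 kJ/s
Sensible, feed 167→25 °C: -94.745 kJ/s
Outlet flows (mol/s): A 0.82717, B 3.7428
Sensible, products 25→115 °C: 73.524 kJ/s
Q = ΔH = -140.24 kJ/s = -140.24 kW
Heat removed = 504.88 MJ/h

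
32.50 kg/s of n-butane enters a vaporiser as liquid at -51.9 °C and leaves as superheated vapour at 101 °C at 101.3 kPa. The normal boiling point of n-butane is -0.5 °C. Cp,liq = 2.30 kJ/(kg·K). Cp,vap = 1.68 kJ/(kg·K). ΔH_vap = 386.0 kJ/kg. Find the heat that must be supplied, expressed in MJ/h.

liquid -51.9→-0.5 °C: 118.22 kJ/kg
vaporisation at -0.5 °C: 386 kJ/kg
vapour -0.5→101 °C: 170.52 kJ/kg
Δh = 118.22 + 386 + 170.52 = 674.74 kJ/kg
Q = ṁ·Δh = 32.50 kg/s × 674.74 kJ/kg = 21929 kJ/s
|Q| = 21929 kW = 78945 MJ/h

Q = 78900 MJ/h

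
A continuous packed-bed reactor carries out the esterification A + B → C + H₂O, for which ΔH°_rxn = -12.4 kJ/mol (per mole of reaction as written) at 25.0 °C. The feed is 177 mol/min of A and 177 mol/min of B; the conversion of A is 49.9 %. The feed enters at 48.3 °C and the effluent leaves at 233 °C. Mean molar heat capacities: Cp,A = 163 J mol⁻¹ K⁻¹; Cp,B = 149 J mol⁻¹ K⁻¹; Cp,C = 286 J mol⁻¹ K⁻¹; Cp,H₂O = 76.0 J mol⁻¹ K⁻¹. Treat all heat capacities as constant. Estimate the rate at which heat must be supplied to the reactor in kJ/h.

Q_in = 601000 kJ/h

Extent of reaction ξ = 0.499 × 177 = 88.323 mol/min
Reaction term: ξ·ΔH°_rxn = 88.323 × -12.4 = -1095.2 kJ/min
Sensible, feed 48.3→25 °C: -1286.7 kJ/min
Outlet flows (mol/min): A 88.677, B 88.677, C 88.323, H₂O 88.323
Sensible, products 25→233 °C: 12405 kJ/min
Q = ΔH = 10023 kJ/min = 167.05 kW
Heat supplied = 601390 kJ/h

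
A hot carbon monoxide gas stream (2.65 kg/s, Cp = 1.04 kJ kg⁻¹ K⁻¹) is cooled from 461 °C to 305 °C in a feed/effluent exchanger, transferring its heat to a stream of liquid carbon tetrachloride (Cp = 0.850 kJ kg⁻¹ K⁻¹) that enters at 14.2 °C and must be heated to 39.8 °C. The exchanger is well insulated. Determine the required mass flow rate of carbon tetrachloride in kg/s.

ṁ_c = 19.8 kg/s

Heat released by hot stream: Q = 2.65 × 1.04 × (461 − 305) = 429.94 kJ/s
Energy balance on cold side (adiabatic exchanger): Q = ṁ_c·Cp_c·(T_c,out − T_c,in)
ṁ_c = 429.94 / [0.850 × (39.8 − 14.2)] = 19.758 kg/s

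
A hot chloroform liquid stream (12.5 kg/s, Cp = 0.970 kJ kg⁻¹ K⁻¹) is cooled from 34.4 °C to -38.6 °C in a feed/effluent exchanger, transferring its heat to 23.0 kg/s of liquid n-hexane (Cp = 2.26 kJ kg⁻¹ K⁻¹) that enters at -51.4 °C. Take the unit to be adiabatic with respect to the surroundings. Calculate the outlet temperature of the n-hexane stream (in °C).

Heat released by hot stream: Q = 12.5 × 0.970 × (34.4 − -38.6) = 885.12 kJ/s
Energy balance on cold side (adiabatic exchanger): Q = ṁ_c·Cp_c·(T_c,out − T_c,in)
T_c,out = -51.4 + 885.12/(23.0 × 2.26) = -34.372 °C

T_c,out = -34.4 °C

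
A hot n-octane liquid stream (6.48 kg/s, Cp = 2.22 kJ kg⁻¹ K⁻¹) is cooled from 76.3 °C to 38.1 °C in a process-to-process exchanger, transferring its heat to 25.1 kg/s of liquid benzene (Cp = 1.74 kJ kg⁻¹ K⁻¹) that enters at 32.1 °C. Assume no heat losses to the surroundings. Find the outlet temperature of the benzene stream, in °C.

Heat released by hot stream: Q = 6.48 × 2.22 × (76.3 − 38.1) = 549.53 kJ/s
Energy balance on cold side (adiabatic exchanger): Q = ṁ_c·Cp_c·(T_c,out − T_c,in)
T_c,out = 32.1 + 549.53/(25.1 × 1.74) = 44.683 °C

T_c,out = 44.7 °C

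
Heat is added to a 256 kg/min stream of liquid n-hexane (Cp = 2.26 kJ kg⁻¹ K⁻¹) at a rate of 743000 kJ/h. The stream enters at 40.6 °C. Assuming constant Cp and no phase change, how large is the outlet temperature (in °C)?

Q = 743000 kJ/h = 12383 kJ/min
ΔT = Q/(ṁ·Cp) = 12383/(256×2.26) = 21.404 K
T_out = 40.6 + 21.404 = 62.004 °C

T_out = 62.0 °C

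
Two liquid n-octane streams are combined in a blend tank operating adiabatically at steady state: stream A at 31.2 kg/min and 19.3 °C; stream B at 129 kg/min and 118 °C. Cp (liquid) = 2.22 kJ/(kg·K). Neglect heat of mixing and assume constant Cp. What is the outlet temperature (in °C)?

T_out = 98.8 °C

No heat crosses the boundary, so H_out = H_in.
T_out = Σ ṁᵢCp,ᵢTᵢ / Σ ṁᵢCp,ᵢ
      = 35130 / 355.64 = 98.778 °C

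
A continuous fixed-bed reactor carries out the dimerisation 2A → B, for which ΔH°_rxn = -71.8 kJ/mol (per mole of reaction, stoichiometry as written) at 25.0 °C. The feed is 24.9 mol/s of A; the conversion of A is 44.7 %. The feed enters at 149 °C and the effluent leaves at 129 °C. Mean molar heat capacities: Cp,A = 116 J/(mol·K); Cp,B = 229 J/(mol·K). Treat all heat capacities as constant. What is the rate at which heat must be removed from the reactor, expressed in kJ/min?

Extent of reaction ξ = 0.447 × 24.9 / 2 = 5.5652 mol/s
Reaction term: ξ·ΔH°_rxn = 5.5652 × -71.8 = -399.58 kJ/s
Sensible, feed 149→25 °C: -358.16 kJ/s
Outlet flows (mol/s): A 13.77, B 5.5652
Sensible, products 25→129 °C: 298.66 kJ/s
Q = ΔH = -459.08 kJ/s = -459.08 kW
Heat removed = 27545 kJ/min

Q_out = 27500 kJ/min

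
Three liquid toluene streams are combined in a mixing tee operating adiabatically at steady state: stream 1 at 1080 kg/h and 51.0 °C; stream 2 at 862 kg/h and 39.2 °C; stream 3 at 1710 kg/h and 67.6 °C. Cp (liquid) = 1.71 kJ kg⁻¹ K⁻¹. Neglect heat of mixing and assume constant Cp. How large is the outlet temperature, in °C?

Energy balance with Q = 0: Σ ṁᵢCp,ᵢ(T_out − Tᵢ) = 0
T_out = Σ ṁᵢCp,ᵢTᵢ / Σ ṁᵢCp,ᵢ
      = 349640 / 6244.9 = 55.988 °C

T_out = 56.0 °C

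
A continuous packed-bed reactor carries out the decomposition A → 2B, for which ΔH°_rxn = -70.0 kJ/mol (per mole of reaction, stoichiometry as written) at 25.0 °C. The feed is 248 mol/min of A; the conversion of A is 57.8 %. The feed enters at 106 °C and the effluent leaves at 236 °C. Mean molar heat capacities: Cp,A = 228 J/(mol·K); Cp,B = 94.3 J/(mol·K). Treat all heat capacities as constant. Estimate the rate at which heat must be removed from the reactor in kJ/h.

Extent of reaction ξ = 0.578 × 248 = 143.34 mol/min
Reaction term: ξ·ΔH°_rxn = 143.34 × -70.0 = -10034 kJ/min
Sensible, feed 106→25 °C: -4580.1 kJ/min
Outlet flows (mol/min): A 104.66, B 286.69
Sensible, products 25→236 °C: 10739 kJ/min
Q = ΔH = -3875 kJ/min = -64.584 kW
Heat removed = 232500 kJ/h

Q_out = 233000 kJ/h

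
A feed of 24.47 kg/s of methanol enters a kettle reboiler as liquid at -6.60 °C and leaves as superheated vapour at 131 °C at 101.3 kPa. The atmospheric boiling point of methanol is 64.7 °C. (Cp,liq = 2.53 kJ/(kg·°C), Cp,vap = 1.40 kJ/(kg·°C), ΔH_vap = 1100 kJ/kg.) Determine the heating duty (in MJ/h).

liquid -6.60→64.7 °C: 180.39 kJ/kg
vaporisation at 64.7 °C: 1100 kJ/kg
vapour 64.7→131 °C: 92.82 kJ/kg
Δh = 180.39 + 1100 + 92.82 = 1373.2 kJ/kg
Q = ṁ·Δh = 24.47 kg/s × 1373.2 kJ/kg = 33602 kJ/s
|Q| = 33602 kW = 120970 MJ/h

Q = 121000 MJ/h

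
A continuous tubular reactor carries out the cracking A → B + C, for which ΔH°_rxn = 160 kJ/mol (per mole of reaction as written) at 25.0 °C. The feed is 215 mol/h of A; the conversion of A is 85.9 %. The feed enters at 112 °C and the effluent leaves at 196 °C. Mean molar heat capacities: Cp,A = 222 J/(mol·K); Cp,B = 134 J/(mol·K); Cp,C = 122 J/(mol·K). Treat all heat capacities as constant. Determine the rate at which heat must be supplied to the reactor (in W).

Q_in = 9620 W

Extent of reaction ξ = 0.859 × 215 = 184.69 mol/h
Reaction term: ξ·ΔH°_rxn = 184.69 × 160 = 29550 kJ/h
Sensible, feed 112→25 °C: -4152.5 kJ/h
Outlet flows (mol/h): A 30.315, B 184.69, C 184.69
Sensible, products 25→196 °C: 9235.6 kJ/h
Q = ΔH = 34633 kJ/h = 9.6202 kW
Heat supplied = 9620.2 W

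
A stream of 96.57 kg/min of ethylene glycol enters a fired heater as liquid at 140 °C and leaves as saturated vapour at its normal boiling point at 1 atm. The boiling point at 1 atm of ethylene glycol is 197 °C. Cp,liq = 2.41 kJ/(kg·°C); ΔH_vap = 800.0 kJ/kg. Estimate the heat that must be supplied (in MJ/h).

Q = 5430 MJ/h

liquid 140→197 °C: 137.37 kJ/kg
vaporisation at 197 °C: 800 kJ/kg
Δh = 137.37 + 800 = 937.37 kJ/kg
Q = ṁ·Δh = 96.57 kg/min × 937.37 kJ/kg = 90522 kJ/min
|Q| = 1508.7 kW = 5431.3 MJ/h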